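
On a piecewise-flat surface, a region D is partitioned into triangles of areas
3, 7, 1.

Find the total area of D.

3 + 7 + 1 = 11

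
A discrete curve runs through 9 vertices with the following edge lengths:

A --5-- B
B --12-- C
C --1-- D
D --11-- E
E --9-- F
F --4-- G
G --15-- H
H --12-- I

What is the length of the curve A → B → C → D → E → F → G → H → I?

Arc length = 5 + 12 + 1 + 11 + 9 + 4 + 15 + 12 = 69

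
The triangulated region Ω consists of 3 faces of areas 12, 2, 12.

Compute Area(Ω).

12 + 2 + 12 = 26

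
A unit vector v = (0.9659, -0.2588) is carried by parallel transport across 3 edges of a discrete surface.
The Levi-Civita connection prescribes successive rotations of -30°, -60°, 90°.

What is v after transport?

Total rotation: (-30°) + (-60°) + 90° = 0°. Final vector: (0.9659, -0.2588)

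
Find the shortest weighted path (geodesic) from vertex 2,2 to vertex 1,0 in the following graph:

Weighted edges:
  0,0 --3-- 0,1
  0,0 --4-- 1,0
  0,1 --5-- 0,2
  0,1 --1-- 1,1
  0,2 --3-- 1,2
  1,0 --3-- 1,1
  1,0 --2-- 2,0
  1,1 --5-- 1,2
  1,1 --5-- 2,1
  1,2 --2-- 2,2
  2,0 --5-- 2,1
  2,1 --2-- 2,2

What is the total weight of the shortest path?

Shortest path: 2,2 → 2,1 → 2,0 → 1,0, total weight = 9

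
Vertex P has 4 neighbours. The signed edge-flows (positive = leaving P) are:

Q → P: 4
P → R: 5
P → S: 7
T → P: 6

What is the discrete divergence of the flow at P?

Divergence = sum of outgoing flows = (-4) + 5 + 7 + (-6) = 2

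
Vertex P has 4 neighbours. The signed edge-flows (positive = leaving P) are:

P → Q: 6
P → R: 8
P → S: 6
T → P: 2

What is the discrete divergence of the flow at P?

Divergence = sum of outgoing flows = 6 + 8 + 6 + (-2) = 18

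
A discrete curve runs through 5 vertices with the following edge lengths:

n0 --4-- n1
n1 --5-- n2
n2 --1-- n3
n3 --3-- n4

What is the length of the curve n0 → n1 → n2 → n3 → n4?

Arc length = 4 + 5 + 1 + 3 = 13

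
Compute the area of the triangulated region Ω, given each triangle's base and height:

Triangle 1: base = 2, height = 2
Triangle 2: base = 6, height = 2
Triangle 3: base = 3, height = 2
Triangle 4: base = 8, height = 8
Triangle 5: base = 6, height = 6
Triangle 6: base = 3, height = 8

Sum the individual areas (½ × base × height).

(1/2)×2×2 + (1/2)×6×2 + (1/2)×3×2 + (1/2)×8×8 + (1/2)×6×6 + (1/2)×3×8 = 73.0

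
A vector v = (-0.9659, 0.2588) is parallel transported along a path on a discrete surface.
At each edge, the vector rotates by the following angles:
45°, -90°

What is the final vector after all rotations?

Total rotation: 45° + (-90°) = -45°. Final vector: (-0.5000, 0.8660)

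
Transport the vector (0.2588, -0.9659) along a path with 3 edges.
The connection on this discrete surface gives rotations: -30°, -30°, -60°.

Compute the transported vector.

Total rotation: (-30°) + (-30°) + (-60°) = -120°. Final vector: (-0.9659, 0.2588)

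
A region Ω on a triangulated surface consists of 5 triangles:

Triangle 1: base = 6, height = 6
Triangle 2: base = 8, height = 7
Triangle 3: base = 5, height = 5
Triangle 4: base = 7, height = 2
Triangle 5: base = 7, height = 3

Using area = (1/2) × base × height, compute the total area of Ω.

(1/2)×6×6 + (1/2)×8×7 + (1/2)×5×5 + (1/2)×7×2 + (1/2)×7×3 = 76.0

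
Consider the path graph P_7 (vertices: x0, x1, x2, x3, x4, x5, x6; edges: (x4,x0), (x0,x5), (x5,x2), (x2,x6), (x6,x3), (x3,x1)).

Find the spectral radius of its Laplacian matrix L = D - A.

The path graph P_n has Laplacian eigenvalues λ_k = 2 − 2cos(kπ/n), k = 0, 1, …, n−1. Here n = 7:
k=0: 2 − 2cos(0) = 0.0; k=1: 2 − 2cos(π/7) = 0.1981; k=2: 2 − 2cos(2π/7) = 0.753; k=3: 2 − 2cos(3π/7) = 1.555; k=4: 2 − 2cos(4π/7) = 2.445; k=5: 2 − 2cos(5π/7) = 3.247; k=6: 2 − 2cos(6π/7) = 3.8019.
Laplacian eigenvalues: [0.0, 0.1981, 0.753, 1.555, 2.445, 3.247, 3.8019]. Largest eigenvalue (spectral radius) = 3.8019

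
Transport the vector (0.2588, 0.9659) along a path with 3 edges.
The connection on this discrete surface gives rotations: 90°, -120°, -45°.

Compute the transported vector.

Total rotation: 90° + (-120°) + (-45°) = -75°. Final vector: (1, 0)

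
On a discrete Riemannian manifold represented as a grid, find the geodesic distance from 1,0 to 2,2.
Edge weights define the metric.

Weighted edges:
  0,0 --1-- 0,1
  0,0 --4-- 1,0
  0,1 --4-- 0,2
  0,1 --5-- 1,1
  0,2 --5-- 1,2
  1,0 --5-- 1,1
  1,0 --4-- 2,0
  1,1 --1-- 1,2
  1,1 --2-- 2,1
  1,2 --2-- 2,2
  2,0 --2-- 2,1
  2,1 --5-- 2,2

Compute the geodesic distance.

Shortest path: 1,0 → 1,1 → 1,2 → 2,2, total weight = 8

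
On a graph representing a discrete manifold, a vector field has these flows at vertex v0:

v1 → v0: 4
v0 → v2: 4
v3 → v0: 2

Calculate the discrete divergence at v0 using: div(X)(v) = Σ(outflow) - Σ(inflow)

Divergence = sum of outgoing flows = (-4) + 4 + (-2) = -2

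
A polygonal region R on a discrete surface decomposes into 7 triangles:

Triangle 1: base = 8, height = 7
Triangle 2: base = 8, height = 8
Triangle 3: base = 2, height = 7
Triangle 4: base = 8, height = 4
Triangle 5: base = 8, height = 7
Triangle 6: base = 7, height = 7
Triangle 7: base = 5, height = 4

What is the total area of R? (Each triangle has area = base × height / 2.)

(1/2)×8×7 + (1/2)×8×8 + (1/2)×2×7 + (1/2)×8×4 + (1/2)×8×7 + (1/2)×7×7 + (1/2)×5×4 = 145.5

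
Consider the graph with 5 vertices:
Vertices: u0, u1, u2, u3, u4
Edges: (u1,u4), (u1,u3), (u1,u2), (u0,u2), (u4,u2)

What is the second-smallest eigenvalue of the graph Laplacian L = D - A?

Degrees: deg(u0) = 1, deg(u1) = 3, deg(u2) = 3, deg(u3) = 1, deg(u4) = 2.
L = D − A with rows/columns ordered (u0, u1, u2, u3, u4):
  [ 1,  0, -1,  0,  0]
  [ 0,  3, -1, -1, -1]
  [-1, -1,  3,  0, -1]
  [ 0, -1,  0,  1,  0]
  [ 0, -1, -1,  0,  2]
Characteristic polynomial: det(λI − L) = λ(λ² − 5λ + 3)(λ² − 5λ + 5).
Roots: λ = 0; (λ² − 5λ + 3) = 0 ⇒ λ = (5 ± √13)/2 ≈ 0.6972, 4.3028; (λ² − 5λ + 5) = 0 ⇒ λ = (5 ± √5)/2 ≈ 1.382, 3.618.
(Check: the roots sum (with multiplicity) to 10, matching trace L = Σdeg = 2·5 = 10.)
Laplacian eigenvalues: [0.0, 0.6972, 1.382, 3.618, 4.3028]. Algebraic connectivity (smallest non-zero eigenvalue) = 0.6972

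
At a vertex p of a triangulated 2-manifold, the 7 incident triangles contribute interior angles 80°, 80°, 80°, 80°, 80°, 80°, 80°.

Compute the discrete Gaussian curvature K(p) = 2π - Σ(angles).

Sum of angles = 560°. K = 360° - 560° = -200° = -10π/9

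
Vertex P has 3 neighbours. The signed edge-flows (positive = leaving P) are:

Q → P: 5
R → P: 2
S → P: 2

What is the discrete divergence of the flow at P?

Divergence = sum of outgoing flows = (-5) + (-2) + (-2) = -9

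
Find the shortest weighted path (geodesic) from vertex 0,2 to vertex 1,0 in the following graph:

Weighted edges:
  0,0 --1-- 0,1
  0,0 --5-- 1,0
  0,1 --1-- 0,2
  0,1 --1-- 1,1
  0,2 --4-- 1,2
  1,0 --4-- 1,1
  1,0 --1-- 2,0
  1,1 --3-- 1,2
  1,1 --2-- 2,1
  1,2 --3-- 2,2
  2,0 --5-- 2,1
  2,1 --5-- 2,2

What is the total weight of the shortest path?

Shortest path: 0,2 → 0,1 → 1,1 → 1,0, total weight = 6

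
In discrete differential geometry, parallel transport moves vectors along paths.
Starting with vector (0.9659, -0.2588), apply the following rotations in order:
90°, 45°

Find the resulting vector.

Total rotation: 90° + 45° = 135°. Final vector: (-0.5000, 0.8660)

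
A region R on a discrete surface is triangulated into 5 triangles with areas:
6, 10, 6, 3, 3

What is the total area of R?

6 + 10 + 6 + 3 + 3 = 28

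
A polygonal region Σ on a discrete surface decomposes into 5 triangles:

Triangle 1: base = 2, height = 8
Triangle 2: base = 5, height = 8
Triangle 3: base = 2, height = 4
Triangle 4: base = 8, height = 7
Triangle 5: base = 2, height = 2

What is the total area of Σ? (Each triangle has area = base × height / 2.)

(1/2)×2×8 + (1/2)×5×8 + (1/2)×2×4 + (1/2)×8×7 + (1/2)×2×2 = 62.0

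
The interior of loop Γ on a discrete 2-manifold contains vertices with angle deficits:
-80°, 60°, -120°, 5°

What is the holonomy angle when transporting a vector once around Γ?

Holonomy = total enclosed curvature = (-80°) + 60° + (-120°) + 5° = -135°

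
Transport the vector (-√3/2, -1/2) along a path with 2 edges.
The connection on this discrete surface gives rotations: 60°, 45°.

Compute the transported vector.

Total rotation: 60° + 45° = 105°. Final vector: (0.7071, -0.7071)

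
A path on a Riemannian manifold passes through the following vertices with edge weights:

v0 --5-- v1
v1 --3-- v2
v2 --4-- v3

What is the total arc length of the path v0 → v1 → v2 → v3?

Arc length = 5 + 3 + 4 = 12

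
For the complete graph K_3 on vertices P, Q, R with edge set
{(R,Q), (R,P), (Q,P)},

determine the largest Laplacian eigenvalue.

For the complete graph K_n, L = nI − J (J = all-ones matrix). J has eigenvalues n (once, eigenvector 𝟙) and 0 (multiplicity n−1), so L has eigenvalues 0 (once) and n (multiplicity n−1). Here n = 3: eigenvalue 0 once and 3 with multiplicity 2.
Laplacian eigenvalues: [0.0, 3.0, 3.0]. Largest eigenvalue (spectral radius) = 3.0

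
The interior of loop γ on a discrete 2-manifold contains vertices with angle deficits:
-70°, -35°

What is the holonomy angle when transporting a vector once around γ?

Holonomy = total enclosed curvature = (-70°) + (-35°) = -105°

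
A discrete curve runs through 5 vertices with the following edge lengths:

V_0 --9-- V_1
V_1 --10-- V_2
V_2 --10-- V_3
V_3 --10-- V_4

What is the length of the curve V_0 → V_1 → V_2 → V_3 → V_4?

Arc length = 9 + 10 + 10 + 10 = 39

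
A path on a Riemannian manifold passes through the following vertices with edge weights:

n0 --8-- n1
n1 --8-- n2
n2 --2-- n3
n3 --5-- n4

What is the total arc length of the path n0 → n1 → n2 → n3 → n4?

Arc length = 8 + 8 + 2 + 5 = 23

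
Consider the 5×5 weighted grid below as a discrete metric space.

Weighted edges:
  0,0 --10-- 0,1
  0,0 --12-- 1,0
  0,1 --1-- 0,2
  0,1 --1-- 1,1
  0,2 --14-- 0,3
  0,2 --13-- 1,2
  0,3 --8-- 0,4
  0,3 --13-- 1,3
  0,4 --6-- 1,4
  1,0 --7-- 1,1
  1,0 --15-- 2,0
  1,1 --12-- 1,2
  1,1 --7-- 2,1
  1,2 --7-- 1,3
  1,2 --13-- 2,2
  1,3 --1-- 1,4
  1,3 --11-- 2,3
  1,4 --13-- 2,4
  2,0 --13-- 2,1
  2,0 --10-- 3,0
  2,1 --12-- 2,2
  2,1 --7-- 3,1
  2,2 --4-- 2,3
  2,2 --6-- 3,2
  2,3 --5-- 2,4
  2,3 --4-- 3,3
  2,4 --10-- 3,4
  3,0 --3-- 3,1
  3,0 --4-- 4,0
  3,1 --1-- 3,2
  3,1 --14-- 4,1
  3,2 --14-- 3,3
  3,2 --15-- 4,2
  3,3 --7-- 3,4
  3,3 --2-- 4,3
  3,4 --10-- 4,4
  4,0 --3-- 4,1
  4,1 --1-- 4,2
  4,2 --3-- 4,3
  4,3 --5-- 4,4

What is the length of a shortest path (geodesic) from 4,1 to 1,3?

Shortest path: 4,1 → 4,2 → 4,3 → 3,3 → 2,3 → 1,3, total weight = 21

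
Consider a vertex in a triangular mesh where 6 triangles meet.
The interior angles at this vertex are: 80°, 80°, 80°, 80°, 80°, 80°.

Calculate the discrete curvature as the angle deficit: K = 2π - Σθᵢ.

Sum of angles = 480°. K = 360° - 480° = -120° = -2π/3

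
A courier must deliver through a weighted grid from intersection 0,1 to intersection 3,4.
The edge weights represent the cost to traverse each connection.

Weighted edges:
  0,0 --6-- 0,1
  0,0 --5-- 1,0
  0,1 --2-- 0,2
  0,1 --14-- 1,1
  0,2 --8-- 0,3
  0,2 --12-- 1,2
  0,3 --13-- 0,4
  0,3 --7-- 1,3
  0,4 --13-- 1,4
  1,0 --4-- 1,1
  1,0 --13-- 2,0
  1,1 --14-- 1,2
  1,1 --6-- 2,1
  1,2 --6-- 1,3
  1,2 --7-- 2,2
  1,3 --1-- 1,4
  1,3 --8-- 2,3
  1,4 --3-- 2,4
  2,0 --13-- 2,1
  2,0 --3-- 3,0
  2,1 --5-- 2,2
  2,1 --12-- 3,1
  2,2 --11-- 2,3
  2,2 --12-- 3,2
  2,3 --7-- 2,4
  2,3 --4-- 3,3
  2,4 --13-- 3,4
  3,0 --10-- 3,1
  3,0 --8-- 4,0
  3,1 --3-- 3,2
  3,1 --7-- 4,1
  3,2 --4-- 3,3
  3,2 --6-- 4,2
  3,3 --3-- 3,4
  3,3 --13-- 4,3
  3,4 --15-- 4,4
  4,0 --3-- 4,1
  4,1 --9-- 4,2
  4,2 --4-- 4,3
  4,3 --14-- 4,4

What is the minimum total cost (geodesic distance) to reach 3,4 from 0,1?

Shortest path: 0,1 → 0,2 → 0,3 → 1,3 → 2,3 → 3,3 → 3,4, total weight = 32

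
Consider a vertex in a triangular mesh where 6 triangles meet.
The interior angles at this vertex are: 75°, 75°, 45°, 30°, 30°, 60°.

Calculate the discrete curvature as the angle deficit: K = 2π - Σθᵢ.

Sum of angles = 315°. K = 360° - 315° = 45° = π/4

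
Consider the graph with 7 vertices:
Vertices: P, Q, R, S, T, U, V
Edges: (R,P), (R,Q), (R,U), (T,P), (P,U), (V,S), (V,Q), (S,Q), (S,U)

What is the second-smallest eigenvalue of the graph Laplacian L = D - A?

Degrees: deg(P) = 3, deg(Q) = 3, deg(R) = 3, deg(S) = 3, deg(T) = 1, deg(U) = 3, deg(V) = 2.
L = D − A with rows/columns ordered (P, Q, R, S, T, U, V):
  [ 3,  0, -1,  0, -1, -1,  0]
  [ 0,  3, -1, -1,  0,  0, -1]
  [-1, -1,  3,  0,  0, -1,  0]
  [ 0, -1,  0,  3,  0, -1, -1]
  [-1,  0,  0,  0,  1,  0,  0]
  [-1,  0, -1, -1,  0,  3,  0]
  [ 0, -1,  0, -1,  0,  0,  2]
Characteristic polynomial: det(λI − L) = λ(λ² − 4λ + 2)(λ² − 6λ + 7)(λ − 3)(λ − 5).
Roots: λ = 0; (λ² − 4λ + 2) = 0 ⇒ λ = 2 ± √2 ≈ 0.5858, 3.4142; (λ² − 6λ + 7) = 0 ⇒ λ = 3 ± √2 ≈ 1.5858, 4.4142; (λ − 3) = 0 ⇒ λ = 3; (λ − 5) = 0 ⇒ λ = 5.
(Check: the roots sum (with multiplicity) to 18, matching trace L = Σdeg = 2·9 = 18.)
Laplacian eigenvalues: [0.0, 0.5858, 1.5858, 3.0, 3.4142, 4.4142, 5.0]. Algebraic connectivity (smallest non-zero eigenvalue) = 0.5858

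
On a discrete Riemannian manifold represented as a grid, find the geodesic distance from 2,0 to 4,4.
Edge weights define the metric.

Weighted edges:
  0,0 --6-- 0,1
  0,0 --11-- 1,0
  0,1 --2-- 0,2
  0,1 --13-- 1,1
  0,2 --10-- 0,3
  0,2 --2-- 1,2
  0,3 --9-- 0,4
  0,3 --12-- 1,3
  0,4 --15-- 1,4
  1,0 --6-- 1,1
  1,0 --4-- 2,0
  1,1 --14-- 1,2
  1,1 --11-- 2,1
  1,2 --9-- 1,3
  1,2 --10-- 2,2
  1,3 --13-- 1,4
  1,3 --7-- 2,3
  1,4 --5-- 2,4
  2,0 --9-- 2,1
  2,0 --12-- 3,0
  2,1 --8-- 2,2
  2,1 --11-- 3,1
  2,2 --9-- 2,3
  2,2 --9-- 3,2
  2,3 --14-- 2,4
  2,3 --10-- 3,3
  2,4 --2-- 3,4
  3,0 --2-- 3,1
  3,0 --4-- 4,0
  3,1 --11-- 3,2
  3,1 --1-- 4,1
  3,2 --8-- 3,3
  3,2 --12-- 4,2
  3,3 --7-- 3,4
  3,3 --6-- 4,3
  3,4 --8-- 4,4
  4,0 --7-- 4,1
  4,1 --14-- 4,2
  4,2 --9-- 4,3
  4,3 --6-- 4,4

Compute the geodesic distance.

Shortest path: 2,0 → 3,0 → 3,1 → 4,1 → 4,2 → 4,3 → 4,4, total weight = 44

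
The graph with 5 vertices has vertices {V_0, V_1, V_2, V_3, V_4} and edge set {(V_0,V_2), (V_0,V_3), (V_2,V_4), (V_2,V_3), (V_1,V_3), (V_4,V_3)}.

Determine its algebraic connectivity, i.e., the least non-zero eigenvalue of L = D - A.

Degrees: deg(V_0) = 2, deg(V_1) = 1, deg(V_2) = 3, deg(V_3) = 4, deg(V_4) = 2.
L = D − A with rows/columns ordered (V_0, V_1, V_2, V_3, V_4):
  [ 2,  0, -1, -1,  0]
  [ 0,  1,  0, -1,  0]
  [-1,  0,  3, -1, -1]
  [-1, -1, -1,  4, -1]
  [ 0,  0, -1, -1,  2]
Characteristic polynomial: det(λI − L) = λ(λ − 1)(λ − 2)(λ − 4)(λ − 5).
Roots: λ = 0; (λ − 1) = 0 ⇒ λ = 1; (λ − 2) = 0 ⇒ λ = 2; (λ − 4) = 0 ⇒ λ = 4; (λ − 5) = 0 ⇒ λ = 5.
(Check: the roots sum (with multiplicity) to 12, matching trace L = Σdeg = 2·6 = 12.)
Laplacian eigenvalues: [0.0, 1.0, 2.0, 4.0, 5.0]. Algebraic connectivity (smallest non-zero eigenvalue) = 1.0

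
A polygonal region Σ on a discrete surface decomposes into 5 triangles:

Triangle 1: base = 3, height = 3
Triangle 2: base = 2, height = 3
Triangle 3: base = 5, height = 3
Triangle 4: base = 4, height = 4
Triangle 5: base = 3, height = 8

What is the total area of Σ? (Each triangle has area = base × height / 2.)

(1/2)×3×3 + (1/2)×2×3 + (1/2)×5×3 + (1/2)×4×4 + (1/2)×3×8 = 35.0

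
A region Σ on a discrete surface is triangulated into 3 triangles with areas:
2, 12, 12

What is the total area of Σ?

2 + 12 + 12 = 26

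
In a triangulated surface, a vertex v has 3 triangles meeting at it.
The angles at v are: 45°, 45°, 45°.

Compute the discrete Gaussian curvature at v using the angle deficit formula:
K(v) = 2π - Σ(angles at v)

Sum of angles = 135°. K = 360° - 135° = 225°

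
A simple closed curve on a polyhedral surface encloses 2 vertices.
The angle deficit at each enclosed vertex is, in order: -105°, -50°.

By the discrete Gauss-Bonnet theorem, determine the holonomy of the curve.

Holonomy = total enclosed curvature = (-105°) + (-50°) = -155°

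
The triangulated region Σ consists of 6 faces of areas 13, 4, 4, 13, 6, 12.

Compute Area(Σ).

13 + 4 + 4 + 13 + 6 + 12 = 52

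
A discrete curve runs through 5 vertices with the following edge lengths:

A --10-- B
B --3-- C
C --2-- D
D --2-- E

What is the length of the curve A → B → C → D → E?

Arc length = 10 + 3 + 2 + 2 = 17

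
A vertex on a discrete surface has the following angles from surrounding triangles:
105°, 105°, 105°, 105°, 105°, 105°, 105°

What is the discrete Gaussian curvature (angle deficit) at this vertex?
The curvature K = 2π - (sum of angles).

Sum of angles = 735°. K = 360° - 735° = -375° = -25π/12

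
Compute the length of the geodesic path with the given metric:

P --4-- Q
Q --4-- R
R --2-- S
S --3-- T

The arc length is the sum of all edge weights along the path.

Arc length = 4 + 4 + 2 + 3 = 13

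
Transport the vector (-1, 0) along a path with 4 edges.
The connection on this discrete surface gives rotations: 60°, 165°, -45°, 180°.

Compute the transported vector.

Total rotation: 60° + 165° + (-45°) + 180° = 360° ≡ 0° (mod 360°). Final vector: (-1, 0)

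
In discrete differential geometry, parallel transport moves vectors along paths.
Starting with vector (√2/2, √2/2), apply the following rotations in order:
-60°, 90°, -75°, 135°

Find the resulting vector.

Total rotation: (-60°) + 90° + (-75°) + 135° = 90°. Final vector: (-0.7071, 0.7071)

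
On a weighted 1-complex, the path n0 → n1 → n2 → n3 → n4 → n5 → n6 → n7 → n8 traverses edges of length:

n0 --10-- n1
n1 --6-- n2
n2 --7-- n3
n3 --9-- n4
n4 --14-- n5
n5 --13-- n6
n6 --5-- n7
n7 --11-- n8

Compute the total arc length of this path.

Arc length = 10 + 6 + 7 + 9 + 14 + 13 + 5 + 11 = 75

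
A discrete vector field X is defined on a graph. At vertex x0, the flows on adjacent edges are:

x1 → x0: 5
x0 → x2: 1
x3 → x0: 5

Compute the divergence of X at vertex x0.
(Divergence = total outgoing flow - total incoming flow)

Divergence = sum of outgoing flows = (-5) + 1 + (-5) = -9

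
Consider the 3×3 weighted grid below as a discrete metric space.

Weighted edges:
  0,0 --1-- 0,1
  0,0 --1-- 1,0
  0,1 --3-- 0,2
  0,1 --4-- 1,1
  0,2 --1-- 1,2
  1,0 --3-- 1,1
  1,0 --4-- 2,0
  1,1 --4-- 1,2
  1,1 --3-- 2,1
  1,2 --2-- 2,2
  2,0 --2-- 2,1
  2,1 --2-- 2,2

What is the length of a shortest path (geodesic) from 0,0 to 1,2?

Shortest path: 0,0 → 0,1 → 0,2 → 1,2, total weight = 5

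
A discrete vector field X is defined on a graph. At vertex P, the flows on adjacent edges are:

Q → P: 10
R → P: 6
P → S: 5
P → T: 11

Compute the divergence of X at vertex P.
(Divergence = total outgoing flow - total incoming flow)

Divergence = sum of outgoing flows = (-10) + (-6) + 5 + 11 = 0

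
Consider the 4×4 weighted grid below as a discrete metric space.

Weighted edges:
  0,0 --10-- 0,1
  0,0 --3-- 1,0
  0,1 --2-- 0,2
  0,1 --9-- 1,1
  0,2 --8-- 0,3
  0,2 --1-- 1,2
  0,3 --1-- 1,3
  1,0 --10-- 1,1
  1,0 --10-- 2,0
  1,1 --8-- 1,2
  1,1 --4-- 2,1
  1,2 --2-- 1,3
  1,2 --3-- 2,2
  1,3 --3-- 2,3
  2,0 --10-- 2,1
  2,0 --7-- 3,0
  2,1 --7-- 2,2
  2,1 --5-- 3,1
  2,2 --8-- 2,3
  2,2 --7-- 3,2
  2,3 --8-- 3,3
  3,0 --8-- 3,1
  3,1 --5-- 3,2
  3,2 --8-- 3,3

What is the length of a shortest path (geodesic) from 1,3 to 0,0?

Shortest path: 1,3 → 1,2 → 0,2 → 0,1 → 0,0, total weight = 15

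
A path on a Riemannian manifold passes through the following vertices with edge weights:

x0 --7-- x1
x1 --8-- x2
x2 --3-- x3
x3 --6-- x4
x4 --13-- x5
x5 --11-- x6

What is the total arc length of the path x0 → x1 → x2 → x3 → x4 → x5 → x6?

Arc length = 7 + 8 + 3 + 6 + 13 + 11 = 48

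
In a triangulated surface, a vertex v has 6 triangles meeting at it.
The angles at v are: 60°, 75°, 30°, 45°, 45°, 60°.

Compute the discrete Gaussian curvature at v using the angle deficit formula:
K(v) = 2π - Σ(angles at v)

Sum of angles = 315°. K = 360° - 315° = 45° = π/4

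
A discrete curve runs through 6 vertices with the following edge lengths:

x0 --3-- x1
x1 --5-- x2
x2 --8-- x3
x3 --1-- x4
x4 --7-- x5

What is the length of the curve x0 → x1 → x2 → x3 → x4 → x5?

Arc length = 3 + 5 + 8 + 1 + 7 = 24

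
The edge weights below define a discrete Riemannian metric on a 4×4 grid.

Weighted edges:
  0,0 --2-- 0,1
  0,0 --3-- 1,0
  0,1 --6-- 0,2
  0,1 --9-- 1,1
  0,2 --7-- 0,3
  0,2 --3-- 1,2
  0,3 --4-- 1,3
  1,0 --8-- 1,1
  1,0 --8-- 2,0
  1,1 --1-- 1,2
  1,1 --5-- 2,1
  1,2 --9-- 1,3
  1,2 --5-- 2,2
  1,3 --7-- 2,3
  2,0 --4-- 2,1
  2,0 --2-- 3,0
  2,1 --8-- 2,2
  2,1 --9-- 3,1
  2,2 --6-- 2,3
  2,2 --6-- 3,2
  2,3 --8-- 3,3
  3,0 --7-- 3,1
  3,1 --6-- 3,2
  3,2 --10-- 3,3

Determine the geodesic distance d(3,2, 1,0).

Shortest path: 3,2 → 2,2 → 1,2 → 1,1 → 1,0, total weight = 20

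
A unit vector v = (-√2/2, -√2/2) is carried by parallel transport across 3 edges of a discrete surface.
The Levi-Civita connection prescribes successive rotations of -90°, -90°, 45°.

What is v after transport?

Total rotation: (-90°) + (-90°) + 45° = -135°. Final vector: (0, 1)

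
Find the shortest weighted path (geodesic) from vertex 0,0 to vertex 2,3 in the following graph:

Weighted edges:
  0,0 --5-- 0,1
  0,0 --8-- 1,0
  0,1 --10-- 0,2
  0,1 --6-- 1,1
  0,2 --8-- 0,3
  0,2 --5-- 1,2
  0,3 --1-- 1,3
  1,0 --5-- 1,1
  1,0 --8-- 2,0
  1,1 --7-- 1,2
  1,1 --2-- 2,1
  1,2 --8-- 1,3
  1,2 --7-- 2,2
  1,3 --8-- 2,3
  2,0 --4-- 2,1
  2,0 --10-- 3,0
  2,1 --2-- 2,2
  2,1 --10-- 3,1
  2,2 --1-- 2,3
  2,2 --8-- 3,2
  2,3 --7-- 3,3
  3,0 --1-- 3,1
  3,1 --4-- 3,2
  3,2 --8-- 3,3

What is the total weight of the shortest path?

Shortest path: 0,0 → 0,1 → 1,1 → 2,1 → 2,2 → 2,3, total weight = 16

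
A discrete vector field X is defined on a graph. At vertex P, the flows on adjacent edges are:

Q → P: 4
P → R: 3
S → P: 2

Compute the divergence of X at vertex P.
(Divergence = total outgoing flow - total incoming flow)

Divergence = sum of outgoing flows = (-4) + 3 + (-2) = -3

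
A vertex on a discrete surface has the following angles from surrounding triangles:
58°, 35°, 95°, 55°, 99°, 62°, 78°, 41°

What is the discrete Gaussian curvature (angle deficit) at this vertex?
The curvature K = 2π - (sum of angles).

Sum of angles = 523°. K = 360° - 523° = -163° = -163π/180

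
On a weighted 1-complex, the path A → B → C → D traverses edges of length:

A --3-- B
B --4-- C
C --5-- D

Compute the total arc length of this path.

Arc length = 3 + 4 + 5 = 12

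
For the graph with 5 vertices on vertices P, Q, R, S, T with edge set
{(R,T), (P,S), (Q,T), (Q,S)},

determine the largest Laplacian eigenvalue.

Degrees: deg(P) = 1, deg(Q) = 2, deg(R) = 1, deg(S) = 2, deg(T) = 2.
L = D − A with rows/columns ordered (P, Q, R, S, T):
  [ 1,  0,  0, -1,  0]
  [ 0,  2,  0, -1, -1]
  [ 0,  0,  1,  0, -1]
  [-1, -1,  0,  2,  0]
  [ 0, -1, -1,  0,  2]
Characteristic polynomial: det(λI − L) = λ(λ² − 3λ + 1)(λ² − 5λ + 5).
Roots: λ = 0; (λ² − 3λ + 1) = 0 ⇒ λ = (3 ± √5)/2 ≈ 0.382, 2.618; (λ² − 5λ + 5) = 0 ⇒ λ = (5 ± √5)/2 ≈ 1.382, 3.618.
(Check: the roots sum (with multiplicity) to 8, matching trace L = Σdeg = 2·4 = 8.)
Laplacian eigenvalues: [0.0, 0.382, 1.382, 2.618, 3.618]. Largest eigenvalue (spectral radius) = 3.618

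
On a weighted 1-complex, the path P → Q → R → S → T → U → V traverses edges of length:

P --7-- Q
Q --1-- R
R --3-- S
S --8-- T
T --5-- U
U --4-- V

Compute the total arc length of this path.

Arc length = 7 + 1 + 3 + 8 + 5 + 4 = 28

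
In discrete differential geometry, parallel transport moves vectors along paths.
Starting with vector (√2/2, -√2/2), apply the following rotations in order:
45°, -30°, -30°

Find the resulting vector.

Total rotation: 45° + (-30°) + (-30°) = -15°. Final vector: (0.5000, -0.8660)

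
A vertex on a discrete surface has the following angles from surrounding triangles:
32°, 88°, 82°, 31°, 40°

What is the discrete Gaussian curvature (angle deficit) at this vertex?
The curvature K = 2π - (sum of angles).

Sum of angles = 273°. K = 360° - 273° = 87° = 29π/60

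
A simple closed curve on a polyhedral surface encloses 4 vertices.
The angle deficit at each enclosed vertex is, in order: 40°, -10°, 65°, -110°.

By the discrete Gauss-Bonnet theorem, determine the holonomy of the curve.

Holonomy = total enclosed curvature = 40° + (-10°) + 65° + (-110°) = -15°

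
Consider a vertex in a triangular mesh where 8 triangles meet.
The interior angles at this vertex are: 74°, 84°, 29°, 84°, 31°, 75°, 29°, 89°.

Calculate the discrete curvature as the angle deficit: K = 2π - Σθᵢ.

Sum of angles = 495°. K = 360° - 495° = -135° = -3π/4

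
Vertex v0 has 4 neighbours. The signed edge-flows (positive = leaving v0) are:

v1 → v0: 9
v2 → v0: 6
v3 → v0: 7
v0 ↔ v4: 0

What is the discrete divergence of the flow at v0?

Divergence = sum of outgoing flows = (-9) + (-6) + (-7) + 0 = -22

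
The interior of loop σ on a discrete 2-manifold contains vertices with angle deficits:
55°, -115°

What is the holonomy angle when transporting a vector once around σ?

Holonomy = total enclosed curvature = 55° + (-115°) = -60°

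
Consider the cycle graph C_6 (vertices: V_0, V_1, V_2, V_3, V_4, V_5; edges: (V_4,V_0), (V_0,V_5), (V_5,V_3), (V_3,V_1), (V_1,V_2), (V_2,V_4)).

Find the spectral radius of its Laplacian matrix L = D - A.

The cycle graph C_n has Laplacian eigenvalues λ_k = 2 − 2cos(2πk/n), k = 0, 1, …, n−1. Here n = 6:
k=0: 2 − 2cos(0) = 0.0; k=1: 2 − 2cos(π/3) = 1.0; k=2: 2 − 2cos(2π/3) = 3.0; k=3: 2 − 2cos(π) = 4.0; k=4: 2 − 2cos(4π/3) = 3.0; k=5: 2 − 2cos(5π/3) = 1.0.
Laplacian eigenvalues: [0.0, 1.0, 1.0, 3.0, 3.0, 4.0]. Largest eigenvalue (spectral radius) = 4.0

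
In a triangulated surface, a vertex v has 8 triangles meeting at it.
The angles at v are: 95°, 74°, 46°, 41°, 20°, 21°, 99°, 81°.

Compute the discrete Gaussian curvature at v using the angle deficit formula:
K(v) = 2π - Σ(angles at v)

Sum of angles = 477°. K = 360° - 477° = -117° = -13π/20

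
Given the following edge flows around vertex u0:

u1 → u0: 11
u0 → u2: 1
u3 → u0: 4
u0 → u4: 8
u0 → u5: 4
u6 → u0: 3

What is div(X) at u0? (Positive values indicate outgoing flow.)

Divergence = sum of outgoing flows = (-11) + 1 + (-4) + 8 + 4 + (-3) = -5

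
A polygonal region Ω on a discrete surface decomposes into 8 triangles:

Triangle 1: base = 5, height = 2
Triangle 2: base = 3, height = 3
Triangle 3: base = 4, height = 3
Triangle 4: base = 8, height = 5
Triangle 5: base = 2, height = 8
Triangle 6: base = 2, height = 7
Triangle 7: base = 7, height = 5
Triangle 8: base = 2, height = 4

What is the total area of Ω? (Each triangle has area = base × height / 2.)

(1/2)×5×2 + (1/2)×3×3 + (1/2)×4×3 + (1/2)×8×5 + (1/2)×2×8 + (1/2)×2×7 + (1/2)×7×5 + (1/2)×2×4 = 72.0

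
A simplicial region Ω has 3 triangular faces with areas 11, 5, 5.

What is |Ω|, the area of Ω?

11 + 5 + 5 = 21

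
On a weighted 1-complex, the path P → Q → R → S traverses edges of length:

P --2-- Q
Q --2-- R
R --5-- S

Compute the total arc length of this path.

Arc length = 2 + 2 + 5 = 9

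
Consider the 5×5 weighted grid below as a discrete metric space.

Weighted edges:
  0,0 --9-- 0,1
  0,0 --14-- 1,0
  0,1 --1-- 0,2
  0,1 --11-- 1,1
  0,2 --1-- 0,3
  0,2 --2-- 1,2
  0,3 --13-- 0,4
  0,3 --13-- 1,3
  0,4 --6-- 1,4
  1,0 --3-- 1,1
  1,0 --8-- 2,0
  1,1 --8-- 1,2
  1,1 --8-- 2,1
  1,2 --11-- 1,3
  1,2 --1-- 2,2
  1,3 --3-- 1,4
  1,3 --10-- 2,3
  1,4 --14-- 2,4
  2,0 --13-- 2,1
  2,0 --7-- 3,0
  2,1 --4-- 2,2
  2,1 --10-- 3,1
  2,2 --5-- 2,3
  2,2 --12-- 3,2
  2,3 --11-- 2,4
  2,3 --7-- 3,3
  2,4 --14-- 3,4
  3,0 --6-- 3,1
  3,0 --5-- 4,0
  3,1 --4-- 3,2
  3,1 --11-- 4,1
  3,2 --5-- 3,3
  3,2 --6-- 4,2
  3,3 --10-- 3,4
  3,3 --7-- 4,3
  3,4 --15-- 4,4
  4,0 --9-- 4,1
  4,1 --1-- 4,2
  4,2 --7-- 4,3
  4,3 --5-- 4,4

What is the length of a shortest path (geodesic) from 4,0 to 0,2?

Shortest path: 4,0 → 3,0 → 3,1 → 2,1 → 2,2 → 1,2 → 0,2, total weight = 28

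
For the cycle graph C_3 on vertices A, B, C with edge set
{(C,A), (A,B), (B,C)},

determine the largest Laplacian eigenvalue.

The cycle graph C_n has Laplacian eigenvalues λ_k = 2 − 2cos(2πk/n), k = 0, 1, …, n−1. Here n = 3:
k=0: 2 − 2cos(0) = 0.0; k=1: 2 − 2cos(2π/3) = 3.0; k=2: 2 − 2cos(4π/3) = 3.0.
Laplacian eigenvalues: [0.0, 3.0, 3.0]. Largest eigenvalue (spectral radius) = 3.0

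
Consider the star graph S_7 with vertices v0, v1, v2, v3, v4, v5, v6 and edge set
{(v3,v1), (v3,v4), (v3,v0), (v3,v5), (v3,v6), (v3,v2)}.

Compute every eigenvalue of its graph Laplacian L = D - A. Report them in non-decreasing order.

The star S_7 is the complete bipartite graph K_{1,6} (one hub of degree 6, 6 leaves of degree 1). The Laplacian spectrum of K_{p,q} is 0, p (multiplicity q−1), q (multiplicity p−1), p+q. With p = 1, q = 6: 0 once, 1 with multiplicity 5, and 7 once. (Check: trace L = sum of degrees = 12 = 5·1 + 7.)
Laplacian eigenvalues (increasing order): [0.0, 1.0, 1.0, 1.0, 1.0, 1.0, 7.0]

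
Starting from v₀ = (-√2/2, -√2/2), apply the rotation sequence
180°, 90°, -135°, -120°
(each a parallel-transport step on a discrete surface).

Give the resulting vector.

Total rotation: 180° + 90° + (-135°) + (-120°) = 15°. Final vector: (-0.5000, -0.8660)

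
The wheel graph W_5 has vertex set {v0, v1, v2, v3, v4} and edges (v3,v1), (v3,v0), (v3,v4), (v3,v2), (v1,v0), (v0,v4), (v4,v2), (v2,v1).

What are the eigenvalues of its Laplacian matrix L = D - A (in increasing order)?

The wheel W_5 is the join K_1 ∨ C_4 (a hub joined to every vertex of a cycle of length 4). For a join G ∨ H (G on p vertices, H on q vertices) the Laplacian spectrum is 0, p+q, the eigenvalues of L(G) other than one 0 each shifted by +q, and the eigenvalues of L(H) other than one 0 each shifted by +p. With G = K_1 (p = 1, nothing left after dropping its 0) and H = C_4 (q = 4, eigenvalues 2 − 2cos(2πk/4), k = 0, …, 3; drop k = 0), the spectrum of W_5 is 0, 5, and 1 + (2 − 2cos(2πk/4)) = 3 − 2cos(2πk/4) for k = 1, …, 3:
k=1: 3 − 2cos(π/2) = 3.0; k=2: 3 − 2cos(π) = 5.0; k=3: 3 − 2cos(3π/2) = 3.0.
Laplacian eigenvalues (increasing order): [0.0, 3.0, 3.0, 5.0, 5.0]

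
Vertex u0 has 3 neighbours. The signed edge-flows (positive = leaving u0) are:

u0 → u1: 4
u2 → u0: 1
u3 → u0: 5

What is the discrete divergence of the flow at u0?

Divergence = sum of outgoing flows = 4 + (-1) + (-5) = -2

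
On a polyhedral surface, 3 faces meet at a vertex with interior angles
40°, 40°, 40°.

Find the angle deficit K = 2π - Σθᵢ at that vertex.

Sum of angles = 120°. K = 360° - 120° = 240° = 4π/3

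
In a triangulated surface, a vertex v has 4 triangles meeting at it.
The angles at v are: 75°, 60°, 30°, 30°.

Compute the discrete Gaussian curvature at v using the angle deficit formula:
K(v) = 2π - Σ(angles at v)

Sum of angles = 195°. K = 360° - 195° = 165°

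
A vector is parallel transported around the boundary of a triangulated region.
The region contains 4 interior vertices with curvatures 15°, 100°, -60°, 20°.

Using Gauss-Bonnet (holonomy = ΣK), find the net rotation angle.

Holonomy = total enclosed curvature = 15° + 100° + (-60°) + 20° = 75°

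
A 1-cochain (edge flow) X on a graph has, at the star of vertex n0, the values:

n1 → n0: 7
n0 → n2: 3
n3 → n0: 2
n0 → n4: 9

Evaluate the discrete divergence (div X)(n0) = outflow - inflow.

Divergence = sum of outgoing flows = (-7) + 3 + (-2) + 9 = 3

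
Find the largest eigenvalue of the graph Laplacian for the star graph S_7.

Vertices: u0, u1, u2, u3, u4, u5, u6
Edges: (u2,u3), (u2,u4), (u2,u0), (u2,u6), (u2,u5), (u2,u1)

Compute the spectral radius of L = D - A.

The star S_7 is the complete bipartite graph K_{1,6} (one hub of degree 6, 6 leaves of degree 1). The Laplacian spectrum of K_{p,q} is 0, p (multiplicity q−1), q (multiplicity p−1), p+q. With p = 1, q = 6: 0 once, 1 with multiplicity 5, and 7 once. (Check: trace L = sum of degrees = 12 = 5·1 + 7.)
Laplacian eigenvalues: [0.0, 1.0, 1.0, 1.0, 1.0, 1.0, 7.0]. Largest eigenvalue (spectral radius) = 7.0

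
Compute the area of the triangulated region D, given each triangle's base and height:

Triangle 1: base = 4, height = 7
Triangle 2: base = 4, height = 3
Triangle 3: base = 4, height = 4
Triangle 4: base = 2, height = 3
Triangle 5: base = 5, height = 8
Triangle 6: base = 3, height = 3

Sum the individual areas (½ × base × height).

(1/2)×4×7 + (1/2)×4×3 + (1/2)×4×4 + (1/2)×2×3 + (1/2)×5×8 + (1/2)×3×3 = 55.5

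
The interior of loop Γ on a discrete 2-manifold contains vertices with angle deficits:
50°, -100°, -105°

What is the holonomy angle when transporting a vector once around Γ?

Holonomy = total enclosed curvature = 50° + (-100°) + (-105°) = -155°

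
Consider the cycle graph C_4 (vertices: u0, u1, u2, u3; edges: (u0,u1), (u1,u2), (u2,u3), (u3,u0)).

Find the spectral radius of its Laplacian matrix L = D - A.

The cycle graph C_n has Laplacian eigenvalues λ_k = 2 − 2cos(2πk/n), k = 0, 1, …, n−1. Here n = 4:
k=0: 2 − 2cos(0) = 0.0; k=1: 2 − 2cos(π/2) = 2.0; k=2: 2 − 2cos(π) = 4.0; k=3: 2 − 2cos(3π/2) = 2.0.
Laplacian eigenvalues: [0.0, 2.0, 2.0, 4.0]. Largest eigenvalue (spectral radius) = 4.0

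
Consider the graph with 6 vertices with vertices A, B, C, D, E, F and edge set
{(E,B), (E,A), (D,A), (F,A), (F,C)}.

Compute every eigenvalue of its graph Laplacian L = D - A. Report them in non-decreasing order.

Degrees: deg(A) = 3, deg(B) = 1, deg(C) = 1, deg(D) = 1, deg(E) = 2, deg(F) = 2.
L = D − A with rows/columns ordered (A, B, C, D, E, F):
  [ 3,  0,  0, -1, -1, -1]
  [ 0,  1,  0,  0, -1,  0]
  [ 0,  0,  1,  0,  0, -1]
  [-1,  0,  0,  1,  0,  0]
  [-1, -1,  0,  0,  2,  0]
  [-1,  0, -1,  0,  0,  2]
Characteristic polynomial: det(λI − L) = λ(λ² − 3λ + 1)(λ² − 5λ + 3)(λ − 2).
Roots: λ = 0; (λ² − 3λ + 1) = 0 ⇒ λ = (3 ± √5)/2 ≈ 0.382, 2.618; (λ² − 5λ + 3) = 0 ⇒ λ = (5 ± √13)/2 ≈ 0.6972, 4.3028; (λ − 2) = 0 ⇒ λ = 2.
(Check: the roots sum (with multiplicity) to 10, matching trace L = Σdeg = 2·5 = 10.)
Laplacian eigenvalues (increasing order): [0.0, 0.382, 0.6972, 2.0, 2.618, 4.3028]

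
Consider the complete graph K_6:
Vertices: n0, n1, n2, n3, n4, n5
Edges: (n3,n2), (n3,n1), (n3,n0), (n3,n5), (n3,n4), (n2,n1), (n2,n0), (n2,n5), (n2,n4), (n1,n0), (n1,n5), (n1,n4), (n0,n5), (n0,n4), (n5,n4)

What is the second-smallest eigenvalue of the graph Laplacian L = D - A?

For the complete graph K_n, L = nI − J (J = all-ones matrix). J has eigenvalues n (once, eigenvector 𝟙) and 0 (multiplicity n−1), so L has eigenvalues 0 (once) and n (multiplicity n−1). Here n = 6: eigenvalue 0 once and 6 with multiplicity 5.
Laplacian eigenvalues: [0.0, 6.0, 6.0, 6.0, 6.0, 6.0]. Algebraic connectivity (smallest non-zero eigenvalue) = 6.0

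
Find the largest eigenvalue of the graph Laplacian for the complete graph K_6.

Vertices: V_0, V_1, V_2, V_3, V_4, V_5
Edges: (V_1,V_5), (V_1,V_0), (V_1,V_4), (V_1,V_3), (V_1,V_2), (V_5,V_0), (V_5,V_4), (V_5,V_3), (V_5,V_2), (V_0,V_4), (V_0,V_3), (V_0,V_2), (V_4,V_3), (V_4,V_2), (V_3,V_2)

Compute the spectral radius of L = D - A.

For the complete graph K_n, L = nI − J (J = all-ones matrix). J has eigenvalues n (once, eigenvector 𝟙) and 0 (multiplicity n−1), so L has eigenvalues 0 (once) and n (multiplicity n−1). Here n = 6: eigenvalue 0 once and 6 with multiplicity 5.
Laplacian eigenvalues: [0.0, 6.0, 6.0, 6.0, 6.0, 6.0]. Largest eigenvalue (spectral radius) = 6.0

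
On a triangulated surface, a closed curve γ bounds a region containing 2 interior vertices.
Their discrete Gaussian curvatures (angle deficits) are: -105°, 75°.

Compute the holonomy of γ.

Holonomy = total enclosed curvature = (-105°) + 75° = -30°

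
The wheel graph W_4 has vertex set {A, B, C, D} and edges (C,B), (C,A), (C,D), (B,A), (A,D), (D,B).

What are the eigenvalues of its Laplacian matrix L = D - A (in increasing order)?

The wheel W_4 is the join K_1 ∨ C_3 (a hub joined to every vertex of a cycle of length 3). For a join G ∨ H (G on p vertices, H on q vertices) the Laplacian spectrum is 0, p+q, the eigenvalues of L(G) other than one 0 each shifted by +q, and the eigenvalues of L(H) other than one 0 each shifted by +p. With G = K_1 (p = 1, nothing left after dropping its 0) and H = C_3 (q = 3, eigenvalues 2 − 2cos(2πk/3), k = 0, …, 2; drop k = 0), the spectrum of W_4 is 0, 4, and 1 + (2 − 2cos(2πk/3)) = 3 − 2cos(2πk/3) for k = 1, …, 2:
k=1: 3 − 2cos(2π/3) = 4.0; k=2: 3 − 2cos(4π/3) = 4.0.
Laplacian eigenvalues (increasing order): [0.0, 4.0, 4.0, 4.0]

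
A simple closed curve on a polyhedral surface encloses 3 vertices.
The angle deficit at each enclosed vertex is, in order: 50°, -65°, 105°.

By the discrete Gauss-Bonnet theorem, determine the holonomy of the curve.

Holonomy = total enclosed curvature = 50° + (-65°) + 105° = 90°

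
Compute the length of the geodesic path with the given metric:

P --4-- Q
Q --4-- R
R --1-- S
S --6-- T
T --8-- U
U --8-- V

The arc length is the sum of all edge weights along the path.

Arc length = 4 + 4 + 1 + 6 + 8 + 8 = 31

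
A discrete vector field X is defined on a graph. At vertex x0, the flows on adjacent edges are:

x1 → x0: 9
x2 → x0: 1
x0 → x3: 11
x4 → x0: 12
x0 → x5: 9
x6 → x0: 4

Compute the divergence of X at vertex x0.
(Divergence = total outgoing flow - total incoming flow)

Divergence = sum of outgoing flows = (-9) + (-1) + 11 + (-12) + 9 + (-4) = -6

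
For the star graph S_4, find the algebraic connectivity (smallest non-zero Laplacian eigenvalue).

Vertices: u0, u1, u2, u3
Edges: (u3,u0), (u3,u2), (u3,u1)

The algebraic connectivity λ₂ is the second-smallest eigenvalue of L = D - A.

The star S_4 is the complete bipartite graph K_{1,3} (one hub of degree 3, 3 leaves of degree 1). The Laplacian spectrum of K_{p,q} is 0, p (multiplicity q−1), q (multiplicity p−1), p+q. With p = 1, q = 3: 0 once, 1 with multiplicity 2, and 4 once. (Check: trace L = sum of degrees = 6 = 2·1 + 4.)
Laplacian eigenvalues: [0.0, 1.0, 1.0, 4.0]. Algebraic connectivity (smallest non-zero eigenvalue) = 1.0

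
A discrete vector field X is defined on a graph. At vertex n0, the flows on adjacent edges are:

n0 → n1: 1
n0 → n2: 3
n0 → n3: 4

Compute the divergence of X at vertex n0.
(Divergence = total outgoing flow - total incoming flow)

Divergence = sum of outgoing flows = 1 + 3 + 4 = 8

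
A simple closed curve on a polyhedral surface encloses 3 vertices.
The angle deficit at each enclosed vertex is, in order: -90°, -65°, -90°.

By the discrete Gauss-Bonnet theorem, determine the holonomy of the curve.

Holonomy = total enclosed curvature = (-90°) + (-65°) + (-90°) = -245°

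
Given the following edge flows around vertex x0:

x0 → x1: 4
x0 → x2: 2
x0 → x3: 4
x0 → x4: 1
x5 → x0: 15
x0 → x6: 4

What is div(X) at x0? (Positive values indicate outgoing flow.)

Divergence = sum of outgoing flows = 4 + 2 + 4 + 1 + (-15) + 4 = 0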